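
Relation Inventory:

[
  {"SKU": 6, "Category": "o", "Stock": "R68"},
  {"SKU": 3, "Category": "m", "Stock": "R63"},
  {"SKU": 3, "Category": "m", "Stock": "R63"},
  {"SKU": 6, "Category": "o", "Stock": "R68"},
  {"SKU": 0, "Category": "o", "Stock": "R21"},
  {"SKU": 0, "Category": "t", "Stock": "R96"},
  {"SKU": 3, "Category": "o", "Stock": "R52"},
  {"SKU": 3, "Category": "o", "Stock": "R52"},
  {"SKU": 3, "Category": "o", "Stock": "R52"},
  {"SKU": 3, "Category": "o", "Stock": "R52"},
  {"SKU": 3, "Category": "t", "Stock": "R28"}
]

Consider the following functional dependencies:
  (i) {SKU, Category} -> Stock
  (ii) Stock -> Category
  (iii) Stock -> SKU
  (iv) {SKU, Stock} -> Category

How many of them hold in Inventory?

(i) {SKU, Category} -> Stock: every LHS value maps to a single RHS value — holds.
(ii) Stock -> Category: every LHS value maps to a single RHS value — holds.
(iii) Stock -> SKU: every LHS value maps to a single RHS value — holds.
(iv) {SKU, Stock} -> Category: every LHS value maps to a single RHS value — holds.
4 of the 4 dependencies hold.

4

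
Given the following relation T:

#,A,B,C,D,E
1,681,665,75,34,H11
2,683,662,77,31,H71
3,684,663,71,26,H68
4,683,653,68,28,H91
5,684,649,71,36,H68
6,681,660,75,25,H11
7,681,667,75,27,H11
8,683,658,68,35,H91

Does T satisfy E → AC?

E=H11: rows 1, 6, 7 → {A,C} = (681, 75), (681, 75), (681, 75) ✓
E=H71: row 2 → {A,C} = (683, 77) ✓
E=H68: rows 3, 5 → {A,C} = (684, 71), (684, 71) ✓
E=H91: rows 4, 8 → {A,C} = (683, 68), (683, 68) ✓
Every E value is associated with a single AC value, so E → AC holds.

Yes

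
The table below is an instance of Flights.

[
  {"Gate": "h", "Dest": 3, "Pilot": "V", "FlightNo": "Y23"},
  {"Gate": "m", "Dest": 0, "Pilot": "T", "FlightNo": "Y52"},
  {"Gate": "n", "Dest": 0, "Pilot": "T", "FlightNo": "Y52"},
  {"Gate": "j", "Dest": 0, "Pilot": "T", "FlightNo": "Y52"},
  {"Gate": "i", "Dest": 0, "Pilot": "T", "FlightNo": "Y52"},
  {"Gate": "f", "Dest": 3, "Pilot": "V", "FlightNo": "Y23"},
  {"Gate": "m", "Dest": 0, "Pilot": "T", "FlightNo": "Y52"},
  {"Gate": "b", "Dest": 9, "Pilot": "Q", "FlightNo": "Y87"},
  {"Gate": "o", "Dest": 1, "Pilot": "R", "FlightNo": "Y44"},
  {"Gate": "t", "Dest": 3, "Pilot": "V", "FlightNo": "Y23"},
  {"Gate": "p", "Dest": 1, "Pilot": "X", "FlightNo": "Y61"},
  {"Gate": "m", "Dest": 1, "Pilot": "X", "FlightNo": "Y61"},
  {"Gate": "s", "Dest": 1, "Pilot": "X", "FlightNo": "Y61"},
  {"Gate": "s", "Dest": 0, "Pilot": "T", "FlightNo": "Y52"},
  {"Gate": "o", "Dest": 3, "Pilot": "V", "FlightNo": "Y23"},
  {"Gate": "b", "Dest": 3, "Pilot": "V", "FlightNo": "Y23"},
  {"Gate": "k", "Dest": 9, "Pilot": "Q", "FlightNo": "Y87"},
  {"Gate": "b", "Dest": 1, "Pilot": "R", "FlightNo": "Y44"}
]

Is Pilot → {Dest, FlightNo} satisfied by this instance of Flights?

Yes

Pilot=V: 5 rows → {Dest,FlightNo} = (3, Y23), (3, Y23), (3, Y23), (3, Y23), (3, Y23) ✓
Pilot=T: 6 rows → {Dest,FlightNo} = (0, Y52), (0, Y52), (0, Y52), (0, Y52), (0, Y52), (0, Y52) ✓
Pilot=Q: 2 rows → {Dest,FlightNo} = (9, Y87), (9, Y87) ✓
Pilot=R: 2 rows → {Dest,FlightNo} = (1, Y44), (1, Y44) ✓
Pilot=X: 3 rows → {Dest,FlightNo} = (1, Y61), (1, Y61), (1, Y61) ✓
Every Pilot value is associated with a single {Dest, FlightNo} value, so Pilot → {Dest, FlightNo} holds.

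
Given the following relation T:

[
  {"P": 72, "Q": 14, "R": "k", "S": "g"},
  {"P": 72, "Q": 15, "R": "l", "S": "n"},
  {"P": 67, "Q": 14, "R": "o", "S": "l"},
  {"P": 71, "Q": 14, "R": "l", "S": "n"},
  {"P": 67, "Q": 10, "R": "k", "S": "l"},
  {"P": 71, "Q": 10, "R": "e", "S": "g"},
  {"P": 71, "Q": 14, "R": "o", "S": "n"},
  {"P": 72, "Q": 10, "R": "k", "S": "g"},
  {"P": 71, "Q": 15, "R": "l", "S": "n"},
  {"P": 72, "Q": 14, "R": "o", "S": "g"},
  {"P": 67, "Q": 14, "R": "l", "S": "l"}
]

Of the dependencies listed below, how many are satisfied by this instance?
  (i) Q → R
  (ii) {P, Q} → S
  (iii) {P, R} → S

2

(i) Q → R: Q=14: 6 rows → R takes values {k, o, l} — violation; Q=10: 3 rows → R takes values {k, e} — violation — fails.
(ii) {P, Q} → S: every LHS value maps to a single RHS value — holds.
(iii) {P, R} → S: every LHS value maps to a single RHS value — holds.
2 of the 3 dependencies hold.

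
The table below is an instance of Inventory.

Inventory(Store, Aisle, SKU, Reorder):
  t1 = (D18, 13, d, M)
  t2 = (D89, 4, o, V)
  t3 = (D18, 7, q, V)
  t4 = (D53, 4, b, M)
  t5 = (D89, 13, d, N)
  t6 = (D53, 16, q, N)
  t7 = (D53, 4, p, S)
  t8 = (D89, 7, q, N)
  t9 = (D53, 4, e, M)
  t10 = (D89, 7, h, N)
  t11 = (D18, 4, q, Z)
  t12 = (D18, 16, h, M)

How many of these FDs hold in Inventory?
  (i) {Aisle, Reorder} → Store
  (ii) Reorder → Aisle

1

(i) {Aisle, Reorder} → Store: every LHS value maps to a single RHS value — holds.
(ii) Reorder → Aisle: Reorder=M: rows 1, 4, 9, 12 → Aisle takes values {13, 4, 16} — violation; Reorder=V: rows 2, 3 → Aisle takes values {4, 7} — violation; Reorder=N: rows 5, 6, 8, 10 → Aisle takes values {13, 16, 7} — violation — fails.
1 of the 2 dependencies holds.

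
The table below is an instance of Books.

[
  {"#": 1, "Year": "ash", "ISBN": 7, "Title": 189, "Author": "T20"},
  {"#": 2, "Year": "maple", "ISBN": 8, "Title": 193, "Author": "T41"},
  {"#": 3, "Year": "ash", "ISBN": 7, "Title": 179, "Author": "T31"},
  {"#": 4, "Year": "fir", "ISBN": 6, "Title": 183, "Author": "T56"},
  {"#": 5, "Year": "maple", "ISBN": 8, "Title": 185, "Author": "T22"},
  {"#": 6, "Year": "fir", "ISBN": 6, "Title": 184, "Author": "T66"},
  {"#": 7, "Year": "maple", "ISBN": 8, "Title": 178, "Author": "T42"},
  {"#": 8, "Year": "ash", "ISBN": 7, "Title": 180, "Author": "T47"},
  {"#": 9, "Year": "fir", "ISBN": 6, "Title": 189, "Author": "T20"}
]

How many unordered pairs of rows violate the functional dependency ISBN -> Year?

0

ISBN=7: all 3 rows agree on Year — 0 pairs.
ISBN=8: all 3 rows agree on Year — 0 pairs.
ISBN=6: all 3 rows agree on Year — 0 pairs.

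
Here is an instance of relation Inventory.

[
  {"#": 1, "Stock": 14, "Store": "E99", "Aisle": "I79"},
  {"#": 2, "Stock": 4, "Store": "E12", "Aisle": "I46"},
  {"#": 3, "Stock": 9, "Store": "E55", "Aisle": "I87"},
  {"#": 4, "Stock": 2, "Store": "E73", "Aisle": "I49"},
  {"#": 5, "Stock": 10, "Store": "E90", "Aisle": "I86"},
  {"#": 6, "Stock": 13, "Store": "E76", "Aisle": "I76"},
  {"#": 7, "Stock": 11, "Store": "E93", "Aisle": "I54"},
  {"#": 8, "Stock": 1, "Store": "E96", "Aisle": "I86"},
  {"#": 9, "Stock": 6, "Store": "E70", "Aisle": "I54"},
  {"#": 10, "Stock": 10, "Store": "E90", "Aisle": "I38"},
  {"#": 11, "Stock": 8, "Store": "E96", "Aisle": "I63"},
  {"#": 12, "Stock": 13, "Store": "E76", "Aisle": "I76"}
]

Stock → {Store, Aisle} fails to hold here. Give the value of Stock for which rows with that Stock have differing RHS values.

10

Stock=14: row 1 → {Store,Aisle} = (E99, I79) ✓
Stock=4: row 2 → {Store,Aisle} = (E12, I46) ✓
Stock=9: row 3 → {Store,Aisle} = (E55, I87) ✓
Stock=2: row 4 → {Store,Aisle} = (E73, I49) ✓
Stock=10: rows 5, 10 → {Store,Aisle} takes values {(E90, I86), (E90, I38)} — violation
Stock=13: rows 6, 12 → {Store,Aisle} = (E76, I76), (E76, I76) ✓
Stock=11: row 7 → {Store,Aisle} = (E93, I54) ✓
Stock=1: row 8 → {Store,Aisle} = (E96, I86) ✓
Stock=6: row 9 → {Store,Aisle} = (E70, I54) ✓
Stock=8: row 11 → {Store,Aisle} = (E96, I63) ✓
The only Stock value with inconsistent RHS is Stock=10.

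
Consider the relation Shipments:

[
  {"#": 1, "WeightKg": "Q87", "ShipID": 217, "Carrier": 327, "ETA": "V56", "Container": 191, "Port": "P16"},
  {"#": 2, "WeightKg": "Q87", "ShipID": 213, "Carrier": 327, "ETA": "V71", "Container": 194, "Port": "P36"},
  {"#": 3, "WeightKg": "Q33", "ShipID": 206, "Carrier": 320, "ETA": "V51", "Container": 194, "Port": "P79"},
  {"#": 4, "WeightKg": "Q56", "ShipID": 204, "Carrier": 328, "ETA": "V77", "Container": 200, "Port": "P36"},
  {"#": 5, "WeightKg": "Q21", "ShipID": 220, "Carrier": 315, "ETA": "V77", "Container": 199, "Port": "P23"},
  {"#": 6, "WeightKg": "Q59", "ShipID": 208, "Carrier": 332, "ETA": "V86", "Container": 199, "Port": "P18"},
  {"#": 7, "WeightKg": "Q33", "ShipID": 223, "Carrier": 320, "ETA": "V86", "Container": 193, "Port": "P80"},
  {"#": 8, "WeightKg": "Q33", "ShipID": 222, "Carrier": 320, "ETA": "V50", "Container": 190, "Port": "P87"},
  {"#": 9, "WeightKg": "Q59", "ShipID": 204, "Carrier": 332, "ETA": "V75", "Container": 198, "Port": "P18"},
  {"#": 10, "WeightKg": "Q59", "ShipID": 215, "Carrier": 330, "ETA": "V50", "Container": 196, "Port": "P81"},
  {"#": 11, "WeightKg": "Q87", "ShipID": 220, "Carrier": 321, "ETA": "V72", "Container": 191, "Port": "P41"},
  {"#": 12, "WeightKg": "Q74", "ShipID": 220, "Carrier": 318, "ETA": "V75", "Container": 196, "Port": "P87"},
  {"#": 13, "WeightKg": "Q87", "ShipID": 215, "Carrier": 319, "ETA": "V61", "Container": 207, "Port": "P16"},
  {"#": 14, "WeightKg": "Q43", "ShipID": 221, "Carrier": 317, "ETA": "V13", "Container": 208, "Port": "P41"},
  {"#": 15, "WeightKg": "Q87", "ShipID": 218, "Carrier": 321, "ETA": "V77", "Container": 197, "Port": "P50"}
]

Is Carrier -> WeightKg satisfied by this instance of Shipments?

Carrier=327: rows 1, 2 → WeightKg = Q87, Q87 ✓
Carrier=320: rows 3, 7, 8 → WeightKg = Q33, Q33, Q33 ✓
Carrier=328: row 4 → WeightKg = Q56 ✓
Carrier=315: row 5 → WeightKg = Q21 ✓
Carrier=332: rows 6, 9 → WeightKg = Q59, Q59 ✓
Carrier=330: row 10 → WeightKg = Q59 ✓
Carrier=321: rows 11, 15 → WeightKg = Q87, Q87 ✓
Carrier=318: row 12 → WeightKg = Q74 ✓
Carrier=319: row 13 → WeightKg = Q87 ✓
Carrier=317: row 14 → WeightKg = Q43 ✓
Every Carrier value is associated with a single WeightKg value, so Carrier -> WeightKg holds.

Yes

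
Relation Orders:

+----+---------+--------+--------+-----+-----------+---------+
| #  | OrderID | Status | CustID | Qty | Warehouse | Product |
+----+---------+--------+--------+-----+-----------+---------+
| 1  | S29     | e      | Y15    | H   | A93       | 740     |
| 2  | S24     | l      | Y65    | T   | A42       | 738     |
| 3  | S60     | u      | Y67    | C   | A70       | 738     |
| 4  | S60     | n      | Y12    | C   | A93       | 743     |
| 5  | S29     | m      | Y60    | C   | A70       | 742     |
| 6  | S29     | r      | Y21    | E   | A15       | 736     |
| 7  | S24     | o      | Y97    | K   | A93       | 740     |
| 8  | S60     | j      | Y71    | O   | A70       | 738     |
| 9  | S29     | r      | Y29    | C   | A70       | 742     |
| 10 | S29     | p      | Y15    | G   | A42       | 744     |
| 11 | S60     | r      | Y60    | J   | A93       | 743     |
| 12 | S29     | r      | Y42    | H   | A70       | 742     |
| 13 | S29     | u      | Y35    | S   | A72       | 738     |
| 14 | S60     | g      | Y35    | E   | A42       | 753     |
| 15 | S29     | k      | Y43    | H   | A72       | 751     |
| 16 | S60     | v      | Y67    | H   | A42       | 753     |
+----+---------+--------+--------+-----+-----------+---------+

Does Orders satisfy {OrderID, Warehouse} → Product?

(OrderID=S29, Warehouse=A93): row 1 → Product = 740 ✓
(OrderID=S24, Warehouse=A42): row 2 → Product = 738 ✓
(OrderID=S60, Warehouse=A70): rows 3, 8 → Product = 738, 738 ✓
(OrderID=S60, Warehouse=A93): rows 4, 11 → Product = 743, 743 ✓
(OrderID=S29, Warehouse=A70): rows 5, 9, 12 → Product = 742, 742, 742 ✓
(OrderID=S29, Warehouse=A15): row 6 → Product = 736 ✓
(OrderID=S24, Warehouse=A93): row 7 → Product = 740 ✓
(OrderID=S29, Warehouse=A42): row 10 → Product = 744 ✓
(OrderID=S29, Warehouse=A72): rows 13, 15 → Product takes values {738, 751} — violation
(OrderID=S60, Warehouse=A42): rows 14, 16 → Product = 753, 753 ✓
Two rows agree on {OrderID, Warehouse} but differ on Product, so {OrderID, Warehouse} → Product does not hold.

No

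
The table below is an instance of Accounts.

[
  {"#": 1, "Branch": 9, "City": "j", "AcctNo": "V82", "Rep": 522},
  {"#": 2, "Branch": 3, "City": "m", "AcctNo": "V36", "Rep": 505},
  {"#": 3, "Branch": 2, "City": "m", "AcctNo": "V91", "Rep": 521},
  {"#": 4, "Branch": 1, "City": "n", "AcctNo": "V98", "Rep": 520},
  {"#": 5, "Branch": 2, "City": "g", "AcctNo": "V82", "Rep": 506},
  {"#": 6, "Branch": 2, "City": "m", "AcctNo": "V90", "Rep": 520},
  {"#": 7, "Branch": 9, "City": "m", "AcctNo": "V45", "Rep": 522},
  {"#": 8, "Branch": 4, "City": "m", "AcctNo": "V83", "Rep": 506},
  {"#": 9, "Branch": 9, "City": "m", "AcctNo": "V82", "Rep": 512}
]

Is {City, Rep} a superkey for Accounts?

All 9 rows have distinct {City, Rep} values, so {City, Rep} → (all attributes) holds and {City, Rep} is a superkey.

Yes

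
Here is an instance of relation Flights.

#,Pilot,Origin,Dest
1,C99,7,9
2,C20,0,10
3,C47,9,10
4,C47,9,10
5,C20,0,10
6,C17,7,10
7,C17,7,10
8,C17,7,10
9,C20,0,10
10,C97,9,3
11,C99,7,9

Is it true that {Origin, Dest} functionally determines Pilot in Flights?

(Origin=7, Dest=9): rows 1, 11 → Pilot = C99, C99 ✓
(Origin=0, Dest=10): rows 2, 5, 9 → Pilot = C20, C20, C20 ✓
(Origin=9, Dest=10): rows 3, 4 → Pilot = C47, C47 ✓
(Origin=7, Dest=10): rows 6, 7, 8 → Pilot = C17, C17, C17 ✓
(Origin=9, Dest=3): row 10 → Pilot = C97 ✓
Every {Origin, Dest} value is associated with a single Pilot value, so {Origin, Dest} -> Pilot holds.

Yes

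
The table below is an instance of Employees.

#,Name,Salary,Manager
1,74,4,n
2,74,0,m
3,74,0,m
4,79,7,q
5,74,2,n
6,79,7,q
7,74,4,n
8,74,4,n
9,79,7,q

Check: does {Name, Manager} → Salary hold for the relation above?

No

(Name=74, Manager=n): rows 1, 5, 7, 8 → Salary takes values {4, 2} — violation
(Name=74, Manager=m): rows 2, 3 → Salary = 0, 0 ✓
(Name=79, Manager=q): rows 4, 6, 9 → Salary = 7, 7, 7 ✓
Two rows agree on {Name, Manager} but differ on Salary, so {Name, Manager} → Salary does not hold.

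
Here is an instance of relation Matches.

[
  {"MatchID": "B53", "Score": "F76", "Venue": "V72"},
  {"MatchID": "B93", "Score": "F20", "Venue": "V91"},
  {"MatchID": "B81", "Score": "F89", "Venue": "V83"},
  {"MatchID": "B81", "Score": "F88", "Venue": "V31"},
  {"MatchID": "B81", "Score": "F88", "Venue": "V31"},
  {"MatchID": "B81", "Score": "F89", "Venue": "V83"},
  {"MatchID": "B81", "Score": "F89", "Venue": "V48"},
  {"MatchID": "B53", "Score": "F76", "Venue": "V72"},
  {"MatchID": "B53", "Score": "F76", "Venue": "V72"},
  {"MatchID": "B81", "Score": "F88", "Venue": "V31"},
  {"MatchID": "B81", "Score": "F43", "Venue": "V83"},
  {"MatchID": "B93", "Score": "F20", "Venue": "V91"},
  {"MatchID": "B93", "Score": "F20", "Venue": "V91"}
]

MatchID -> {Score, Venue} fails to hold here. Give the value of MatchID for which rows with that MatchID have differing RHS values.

MatchID=B53: 3 rows → {Score,Venue} = (F76, V72), (F76, V72), (F76, V72) ✓
MatchID=B93: 3 rows → {Score,Venue} = (F20, V91), (F20, V91), (F20, V91) ✓
MatchID=B81: 7 rows → {Score,Venue} takes values {(F89, V83), (F88, V31), (F89, V48), (F43, V83)} — violation
The only MatchID value with inconsistent RHS is MatchID=B81.

B81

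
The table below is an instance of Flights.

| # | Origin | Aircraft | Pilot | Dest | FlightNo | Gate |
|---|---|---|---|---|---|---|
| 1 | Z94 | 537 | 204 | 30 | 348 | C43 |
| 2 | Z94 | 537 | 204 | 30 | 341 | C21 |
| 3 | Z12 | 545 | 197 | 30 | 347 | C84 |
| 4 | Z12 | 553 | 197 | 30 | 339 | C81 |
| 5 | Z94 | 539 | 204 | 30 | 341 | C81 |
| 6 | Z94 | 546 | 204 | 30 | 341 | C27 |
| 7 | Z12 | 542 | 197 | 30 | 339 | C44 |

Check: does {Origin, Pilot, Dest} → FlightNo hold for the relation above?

No

(Origin=Z94, Pilot=204, Dest=30): rows 1, 2, 5, 6 → FlightNo takes values {348, 341} — violation
(Origin=Z12, Pilot=197, Dest=30): rows 3, 4, 7 → FlightNo takes values {347, 339} — violation
Two rows agree on {Origin, Pilot, Dest} but differ on FlightNo, so {Origin, Pilot, Dest} → FlightNo does not hold.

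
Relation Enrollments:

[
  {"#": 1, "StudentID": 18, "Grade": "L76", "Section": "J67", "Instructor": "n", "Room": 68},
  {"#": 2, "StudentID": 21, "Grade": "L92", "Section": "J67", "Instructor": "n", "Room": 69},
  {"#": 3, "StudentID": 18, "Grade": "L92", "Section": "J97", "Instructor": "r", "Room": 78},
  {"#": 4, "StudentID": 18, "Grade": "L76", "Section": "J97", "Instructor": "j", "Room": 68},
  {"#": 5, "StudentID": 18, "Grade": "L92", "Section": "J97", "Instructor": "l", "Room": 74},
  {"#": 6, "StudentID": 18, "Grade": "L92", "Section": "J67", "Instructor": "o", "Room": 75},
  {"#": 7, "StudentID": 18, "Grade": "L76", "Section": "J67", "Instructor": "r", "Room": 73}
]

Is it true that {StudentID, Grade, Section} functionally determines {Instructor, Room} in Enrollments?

(StudentID=18, Grade=L76, Section=J67): rows 1, 7 → {Instructor,Room} takes values {(n, 68), (r, 73)} — violation
(StudentID=21, Grade=L92, Section=J67): row 2 → {Instructor,Room} = (n, 69) ✓
(StudentID=18, Grade=L92, Section=J97): rows 3, 5 → {Instructor,Room} takes values {(r, 78), (l, 74)} — violation
(StudentID=18, Grade=L76, Section=J97): row 4 → {Instructor,Room} = (j, 68) ✓
(StudentID=18, Grade=L92, Section=J67): row 6 → {Instructor,Room} = (o, 75) ✓
Two rows agree on {StudentID, Grade, Section} but differ on {Instructor, Room}, so {StudentID, Grade, Section} -> {Instructor, Room} does not hold.

No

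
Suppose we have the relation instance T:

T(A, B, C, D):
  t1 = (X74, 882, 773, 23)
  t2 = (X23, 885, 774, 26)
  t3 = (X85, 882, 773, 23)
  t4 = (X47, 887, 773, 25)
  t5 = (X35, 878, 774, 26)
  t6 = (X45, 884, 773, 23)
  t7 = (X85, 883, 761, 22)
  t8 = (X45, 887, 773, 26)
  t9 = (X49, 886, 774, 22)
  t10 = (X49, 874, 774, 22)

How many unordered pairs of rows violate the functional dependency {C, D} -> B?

4

(C=773, D=23): violating pairs (1,6), (3,6) — 2 pairs.
(C=774, D=26): violating pairs (2,5) — 1 pair.
(C=774, D=22): violating pairs (9,10) — 1 pair.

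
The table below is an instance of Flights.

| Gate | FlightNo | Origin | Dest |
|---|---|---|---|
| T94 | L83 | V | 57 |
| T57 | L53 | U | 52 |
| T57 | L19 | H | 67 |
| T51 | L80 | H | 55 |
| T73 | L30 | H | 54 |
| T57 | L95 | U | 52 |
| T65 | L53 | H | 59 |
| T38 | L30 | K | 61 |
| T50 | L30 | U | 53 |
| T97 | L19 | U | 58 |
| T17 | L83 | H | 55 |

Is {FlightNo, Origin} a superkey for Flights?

All 11 rows have distinct {FlightNo, Origin} values, so {FlightNo, Origin} → (all attributes) holds and {FlightNo, Origin} is a superkey.

Yes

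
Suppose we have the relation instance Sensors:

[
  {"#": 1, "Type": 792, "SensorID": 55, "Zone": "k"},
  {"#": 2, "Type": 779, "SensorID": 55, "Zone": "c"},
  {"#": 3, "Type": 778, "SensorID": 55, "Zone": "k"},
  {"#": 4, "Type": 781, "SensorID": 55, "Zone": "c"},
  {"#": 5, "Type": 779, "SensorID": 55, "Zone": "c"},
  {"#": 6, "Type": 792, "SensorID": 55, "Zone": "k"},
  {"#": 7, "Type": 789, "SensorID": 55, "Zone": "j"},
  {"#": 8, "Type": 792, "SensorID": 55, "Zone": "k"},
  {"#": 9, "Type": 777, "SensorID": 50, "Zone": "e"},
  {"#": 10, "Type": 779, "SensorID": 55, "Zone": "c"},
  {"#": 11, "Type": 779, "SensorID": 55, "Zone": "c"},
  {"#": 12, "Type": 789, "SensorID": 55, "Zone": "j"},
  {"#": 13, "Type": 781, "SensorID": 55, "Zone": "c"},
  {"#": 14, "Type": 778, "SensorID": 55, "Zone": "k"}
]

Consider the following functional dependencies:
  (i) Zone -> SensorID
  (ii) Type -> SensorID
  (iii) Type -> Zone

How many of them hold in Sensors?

(i) Zone -> SensorID: every LHS value maps to a single RHS value — holds.
(ii) Type -> SensorID: every LHS value maps to a single RHS value — holds.
(iii) Type -> Zone: every LHS value maps to a single RHS value — holds.
3 of the 3 dependencies hold.

3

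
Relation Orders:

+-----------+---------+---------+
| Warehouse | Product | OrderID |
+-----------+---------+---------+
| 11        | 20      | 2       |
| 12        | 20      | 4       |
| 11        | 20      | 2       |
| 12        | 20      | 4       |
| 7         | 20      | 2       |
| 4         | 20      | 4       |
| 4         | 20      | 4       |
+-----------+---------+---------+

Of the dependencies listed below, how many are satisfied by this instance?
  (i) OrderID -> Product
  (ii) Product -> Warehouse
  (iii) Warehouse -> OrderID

(i) OrderID -> Product: every LHS value maps to a single RHS value — holds.
(ii) Product -> Warehouse: Product=20: 7 rows → Warehouse takes values {11, 12, 7, 4} — violation — fails.
(iii) Warehouse -> OrderID: every LHS value maps to a single RHS value — holds.
2 of the 3 dependencies hold.

2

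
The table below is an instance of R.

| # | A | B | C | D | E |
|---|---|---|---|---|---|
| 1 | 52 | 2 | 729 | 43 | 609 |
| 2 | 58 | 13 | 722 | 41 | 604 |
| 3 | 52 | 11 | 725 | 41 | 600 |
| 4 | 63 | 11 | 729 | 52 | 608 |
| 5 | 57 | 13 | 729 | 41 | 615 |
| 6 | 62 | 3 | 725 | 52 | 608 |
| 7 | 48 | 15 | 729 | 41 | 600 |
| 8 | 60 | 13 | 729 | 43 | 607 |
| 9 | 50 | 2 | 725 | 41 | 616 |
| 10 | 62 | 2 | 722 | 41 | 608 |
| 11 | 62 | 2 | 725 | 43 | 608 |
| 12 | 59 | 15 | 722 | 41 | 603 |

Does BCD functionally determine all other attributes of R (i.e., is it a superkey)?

All 12 rows have distinct BCD values, so BCD → (all attributes) holds and BCD is a superkey.

Yes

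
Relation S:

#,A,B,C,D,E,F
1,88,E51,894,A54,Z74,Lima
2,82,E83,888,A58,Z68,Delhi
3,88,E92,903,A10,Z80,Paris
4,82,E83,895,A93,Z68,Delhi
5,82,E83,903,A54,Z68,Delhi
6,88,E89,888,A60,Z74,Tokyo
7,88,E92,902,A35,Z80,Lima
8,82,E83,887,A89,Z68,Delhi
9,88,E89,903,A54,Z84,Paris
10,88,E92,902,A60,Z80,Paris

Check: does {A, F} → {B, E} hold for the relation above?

(A=88, F=Lima): rows 1, 7 → {B,E} takes values {(E51, Z74), (E92, Z80)} — violation
(A=82, F=Delhi): rows 2, 4, 5, 8 → {B,E} = (E83, Z68), (E83, Z68), (E83, Z68), (E83, Z68) ✓
(A=88, F=Paris): rows 3, 9, 10 → {B,E} takes values {(E92, Z80), (E89, Z84)} — violation
(A=88, F=Tokyo): row 6 → {B,E} = (E89, Z74) ✓
Two rows agree on {A, F} but differ on {B, E}, so {A, F} → {B, E} does not hold.

No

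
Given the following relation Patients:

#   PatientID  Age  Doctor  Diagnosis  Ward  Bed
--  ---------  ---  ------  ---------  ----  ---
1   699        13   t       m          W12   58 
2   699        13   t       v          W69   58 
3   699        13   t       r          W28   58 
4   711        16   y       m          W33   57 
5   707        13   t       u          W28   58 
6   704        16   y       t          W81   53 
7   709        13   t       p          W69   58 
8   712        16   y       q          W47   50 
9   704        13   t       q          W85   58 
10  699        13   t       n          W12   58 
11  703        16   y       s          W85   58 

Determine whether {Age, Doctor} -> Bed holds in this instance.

(Age=13, Doctor=t): rows 1, 2, 3, 5, 7, 9, 10 → Bed = 58, 58, 58, 58, 58, 58, 58 ✓
(Age=16, Doctor=y): rows 4, 6, 8, 11 → Bed takes values {57, 53, 50, 58} — violation
Two rows agree on {Age, Doctor} but differ on Bed, so {Age, Doctor} -> Bed does not hold.

No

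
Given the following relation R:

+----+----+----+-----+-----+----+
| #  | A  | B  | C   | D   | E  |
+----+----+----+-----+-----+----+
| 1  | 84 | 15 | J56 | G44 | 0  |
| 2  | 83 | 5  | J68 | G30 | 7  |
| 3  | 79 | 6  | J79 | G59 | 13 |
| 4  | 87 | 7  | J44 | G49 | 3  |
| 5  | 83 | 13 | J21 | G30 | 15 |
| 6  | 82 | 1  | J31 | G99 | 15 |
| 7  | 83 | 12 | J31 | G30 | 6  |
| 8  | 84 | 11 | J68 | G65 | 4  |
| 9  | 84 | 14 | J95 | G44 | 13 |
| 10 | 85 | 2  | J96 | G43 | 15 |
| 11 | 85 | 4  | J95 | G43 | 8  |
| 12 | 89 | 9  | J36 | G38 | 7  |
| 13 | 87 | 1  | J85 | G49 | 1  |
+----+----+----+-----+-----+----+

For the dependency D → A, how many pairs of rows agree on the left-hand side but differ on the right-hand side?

0

D=G44: all 2 rows agree on A — 0 pairs.
D=G30: all 3 rows agree on A — 0 pairs.
D=G49: all 2 rows agree on A — 0 pairs.
D=G43: all 2 rows agree on A — 0 pairs.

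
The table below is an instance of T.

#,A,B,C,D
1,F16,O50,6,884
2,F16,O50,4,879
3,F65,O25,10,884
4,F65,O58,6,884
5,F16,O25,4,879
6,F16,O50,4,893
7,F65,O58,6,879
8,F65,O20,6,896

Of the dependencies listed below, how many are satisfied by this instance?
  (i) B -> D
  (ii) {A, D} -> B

0

(i) B -> D: B=O50: rows 1, 2, 6 → D takes values {884, 879, 893} — violation; B=O25: rows 3, 5 → D takes values {884, 879} — violation; B=O58: rows 4, 7 → D takes values {884, 879} — violation — fails.
(ii) {A, D} -> B: (A=F16, D=879): rows 2, 5 → B takes values {O50, O25} — violation; (A=F65, D=884): rows 3, 4 → B takes values {O25, O58} — violation — fails.
None of the 2 dependencies hold.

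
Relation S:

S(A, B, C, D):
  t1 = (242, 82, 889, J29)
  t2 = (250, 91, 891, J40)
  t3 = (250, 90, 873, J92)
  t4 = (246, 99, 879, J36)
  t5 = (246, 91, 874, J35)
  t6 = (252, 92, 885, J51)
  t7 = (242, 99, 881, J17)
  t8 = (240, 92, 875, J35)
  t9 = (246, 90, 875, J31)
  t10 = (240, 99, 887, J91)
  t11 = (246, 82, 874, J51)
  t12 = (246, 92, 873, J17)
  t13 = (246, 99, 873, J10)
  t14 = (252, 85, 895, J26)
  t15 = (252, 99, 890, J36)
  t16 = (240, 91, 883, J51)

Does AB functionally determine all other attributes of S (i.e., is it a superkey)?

No

Rows 4 and 13 have the same AB value (A=246, B=99) but are distinct tuples, so AB does not determine every attribute — not a superkey.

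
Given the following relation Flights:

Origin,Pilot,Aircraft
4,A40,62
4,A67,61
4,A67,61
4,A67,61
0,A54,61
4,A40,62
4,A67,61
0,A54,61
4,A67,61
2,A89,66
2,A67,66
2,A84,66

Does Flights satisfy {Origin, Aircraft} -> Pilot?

(Origin=4, Aircraft=62): 2 rows → Pilot = A40, A40 ✓
(Origin=4, Aircraft=61): 5 rows → Pilot = A67, A67, A67, A67, A67 ✓
(Origin=0, Aircraft=61): 2 rows → Pilot = A54, A54 ✓
(Origin=2, Aircraft=66): 3 rows → Pilot takes values {A89, A67, A84} — violation
Two rows agree on {Origin, Aircraft} but differ on Pilot, so {Origin, Aircraft} -> Pilot does not hold.

No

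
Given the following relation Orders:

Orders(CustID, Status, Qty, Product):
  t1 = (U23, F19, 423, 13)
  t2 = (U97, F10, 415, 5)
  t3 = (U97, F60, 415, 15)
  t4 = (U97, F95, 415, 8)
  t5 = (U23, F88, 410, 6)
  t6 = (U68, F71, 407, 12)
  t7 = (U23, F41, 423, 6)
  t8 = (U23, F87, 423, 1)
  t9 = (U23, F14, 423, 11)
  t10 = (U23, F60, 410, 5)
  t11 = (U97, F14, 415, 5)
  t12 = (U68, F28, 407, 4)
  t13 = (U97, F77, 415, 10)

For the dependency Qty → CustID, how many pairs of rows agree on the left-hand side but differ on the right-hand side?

0

Qty=423: all 4 rows agree on CustID — 0 pairs.
Qty=415: all 5 rows agree on CustID — 0 pairs.
Qty=410: all 2 rows agree on CustID — 0 pairs.
Qty=407: all 2 rows agree on CustID — 0 pairs.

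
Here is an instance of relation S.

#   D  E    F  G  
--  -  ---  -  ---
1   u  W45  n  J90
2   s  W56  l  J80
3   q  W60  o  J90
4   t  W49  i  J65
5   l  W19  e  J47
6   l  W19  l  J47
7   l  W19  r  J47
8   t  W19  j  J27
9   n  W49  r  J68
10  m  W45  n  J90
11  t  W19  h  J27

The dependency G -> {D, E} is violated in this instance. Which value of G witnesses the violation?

J90

G=J90: rows 1, 3, 10 → {D,E} takes values {(u, W45), (q, W60), (m, W45)} — violation
G=J80: row 2 → {D,E} = (s, W56) ✓
G=J65: row 4 → {D,E} = (t, W49) ✓
G=J47: rows 5, 6, 7 → {D,E} = (l, W19), (l, W19), (l, W19) ✓
G=J27: rows 8, 11 → {D,E} = (t, W19), (t, W19) ✓
G=J68: row 9 → {D,E} = (n, W49) ✓
The only G value with inconsistent RHS is G=J90.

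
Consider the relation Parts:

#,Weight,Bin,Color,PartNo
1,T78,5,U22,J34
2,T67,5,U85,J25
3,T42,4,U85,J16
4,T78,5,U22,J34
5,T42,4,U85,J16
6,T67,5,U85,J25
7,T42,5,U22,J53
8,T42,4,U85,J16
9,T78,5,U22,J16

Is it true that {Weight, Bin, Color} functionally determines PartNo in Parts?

(Weight=T78, Bin=5, Color=U22): rows 1, 4, 9 → PartNo takes values {J34, J16} — violation
(Weight=T67, Bin=5, Color=U85): rows 2, 6 → PartNo = J25, J25 ✓
(Weight=T42, Bin=4, Color=U85): rows 3, 5, 8 → PartNo = J16, J16, J16 ✓
(Weight=T42, Bin=5, Color=U22): row 7 → PartNo = J53 ✓
Two rows agree on {Weight, Bin, Color} but differ on PartNo, so {Weight, Bin, Color} -> PartNo does not hold.

No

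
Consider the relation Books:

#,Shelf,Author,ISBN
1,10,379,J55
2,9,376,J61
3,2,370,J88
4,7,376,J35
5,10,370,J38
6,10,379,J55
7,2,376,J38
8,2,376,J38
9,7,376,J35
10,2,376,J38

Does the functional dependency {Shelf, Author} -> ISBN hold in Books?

(Shelf=10, Author=379): rows 1, 6 → ISBN = J55, J55 ✓
(Shelf=9, Author=376): row 2 → ISBN = J61 ✓
(Shelf=2, Author=370): row 3 → ISBN = J88 ✓
(Shelf=7, Author=376): rows 4, 9 → ISBN = J35, J35 ✓
(Shelf=10, Author=370): row 5 → ISBN = J38 ✓
(Shelf=2, Author=376): rows 7, 8, 10 → ISBN = J38, J38, J38 ✓
Every {Shelf, Author} value is associated with a single ISBN value, so {Shelf, Author} -> ISBN holds.

Yes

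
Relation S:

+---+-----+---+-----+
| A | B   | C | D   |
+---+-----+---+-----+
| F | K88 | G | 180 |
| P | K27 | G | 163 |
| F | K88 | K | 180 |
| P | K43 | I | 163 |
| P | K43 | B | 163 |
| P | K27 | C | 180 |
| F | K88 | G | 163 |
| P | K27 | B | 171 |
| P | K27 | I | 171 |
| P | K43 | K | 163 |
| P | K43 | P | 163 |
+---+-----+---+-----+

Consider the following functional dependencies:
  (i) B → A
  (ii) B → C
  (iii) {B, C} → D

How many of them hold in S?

(i) B → A: every LHS value maps to a single RHS value — holds.
(ii) B → C: B=K88: 3 rows → C takes values {G, K} — violation; B=K27: 4 rows → C takes values {G, C, B, I} — violation; B=K43: 4 rows → C takes values {I, B, K, P} — violation — fails.
(iii) {B, C} → D: (B=K88, C=G): 2 rows → D takes values {180, 163} — violation — fails.
1 of the 3 dependencies holds.

1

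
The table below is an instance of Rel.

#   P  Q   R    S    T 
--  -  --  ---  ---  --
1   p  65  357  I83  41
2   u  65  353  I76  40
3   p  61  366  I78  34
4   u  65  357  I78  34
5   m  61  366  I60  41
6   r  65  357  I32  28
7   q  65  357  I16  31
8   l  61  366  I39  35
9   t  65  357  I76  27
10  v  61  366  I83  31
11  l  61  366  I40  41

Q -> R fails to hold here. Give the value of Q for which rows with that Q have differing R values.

Q=65: rows 1, 2, 4, 6, 7, 9 → R takes values {357, 353} — violation
Q=61: rows 3, 5, 8, 10, 11 → R = 366, 366, 366, 366, 366 ✓
The only Q value with inconsistent R is Q=65.

65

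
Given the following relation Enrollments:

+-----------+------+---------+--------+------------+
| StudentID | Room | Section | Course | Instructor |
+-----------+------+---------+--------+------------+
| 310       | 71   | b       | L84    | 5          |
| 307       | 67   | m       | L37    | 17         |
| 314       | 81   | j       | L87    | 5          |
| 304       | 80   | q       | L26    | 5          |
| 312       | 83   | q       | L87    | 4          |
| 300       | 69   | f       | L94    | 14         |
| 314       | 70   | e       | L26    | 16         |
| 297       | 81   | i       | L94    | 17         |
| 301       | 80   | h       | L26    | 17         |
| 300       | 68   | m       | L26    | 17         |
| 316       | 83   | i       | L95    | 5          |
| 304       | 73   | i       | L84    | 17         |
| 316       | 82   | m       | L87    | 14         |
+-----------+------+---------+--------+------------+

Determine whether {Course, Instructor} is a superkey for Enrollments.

Two distinct rows share (Course=L26, Instructor=17), so {Course, Instructor} does not determine every attribute — not a superkey.

No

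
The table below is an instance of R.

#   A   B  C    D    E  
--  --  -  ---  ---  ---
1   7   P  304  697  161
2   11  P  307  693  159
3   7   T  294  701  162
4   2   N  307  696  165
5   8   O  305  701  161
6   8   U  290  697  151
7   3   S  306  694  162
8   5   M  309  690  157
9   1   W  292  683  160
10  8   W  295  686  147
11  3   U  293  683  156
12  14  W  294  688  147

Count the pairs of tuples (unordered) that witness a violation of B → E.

4

B=P: violating pairs (1,2) — 1 pair.
B=U: violating pairs (6,11) — 1 pair.
B=W: violating pairs (9,10), (9,12) — 2 pairs.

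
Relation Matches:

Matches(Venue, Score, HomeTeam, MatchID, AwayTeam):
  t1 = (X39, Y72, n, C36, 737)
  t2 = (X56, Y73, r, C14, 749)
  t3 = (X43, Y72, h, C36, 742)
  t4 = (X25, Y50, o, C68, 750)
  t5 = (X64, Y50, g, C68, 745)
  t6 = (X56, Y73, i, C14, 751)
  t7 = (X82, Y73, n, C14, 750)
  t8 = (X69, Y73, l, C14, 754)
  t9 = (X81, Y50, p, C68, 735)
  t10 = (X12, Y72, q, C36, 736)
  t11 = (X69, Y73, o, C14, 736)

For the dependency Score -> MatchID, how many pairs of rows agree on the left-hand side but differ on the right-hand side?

0

Score=Y72: all 3 rows agree on MatchID — 0 pairs.
Score=Y73: all 5 rows agree on MatchID — 0 pairs.
Score=Y50: all 3 rows agree on MatchID — 0 pairs.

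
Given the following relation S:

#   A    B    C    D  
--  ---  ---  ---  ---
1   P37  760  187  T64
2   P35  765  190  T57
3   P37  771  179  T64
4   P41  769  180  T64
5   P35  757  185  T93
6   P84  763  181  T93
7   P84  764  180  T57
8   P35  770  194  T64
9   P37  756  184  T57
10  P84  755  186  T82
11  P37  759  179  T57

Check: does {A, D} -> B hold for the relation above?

No

(A=P37, D=T64): rows 1, 3 → B takes values {760, 771} — violation
(A=P35, D=T57): row 2 → B = 765 ✓
(A=P41, D=T64): row 4 → B = 769 ✓
(A=P35, D=T93): row 5 → B = 757 ✓
(A=P84, D=T93): row 6 → B = 763 ✓
(A=P84, D=T57): row 7 → B = 764 ✓
(A=P35, D=T64): row 8 → B = 770 ✓
(A=P37, D=T57): rows 9, 11 → B takes values {756, 759} — violation
(A=P84, D=T82): row 10 → B = 755 ✓
Two rows agree on {A, D} but differ on B, so {A, D} -> B does not hold.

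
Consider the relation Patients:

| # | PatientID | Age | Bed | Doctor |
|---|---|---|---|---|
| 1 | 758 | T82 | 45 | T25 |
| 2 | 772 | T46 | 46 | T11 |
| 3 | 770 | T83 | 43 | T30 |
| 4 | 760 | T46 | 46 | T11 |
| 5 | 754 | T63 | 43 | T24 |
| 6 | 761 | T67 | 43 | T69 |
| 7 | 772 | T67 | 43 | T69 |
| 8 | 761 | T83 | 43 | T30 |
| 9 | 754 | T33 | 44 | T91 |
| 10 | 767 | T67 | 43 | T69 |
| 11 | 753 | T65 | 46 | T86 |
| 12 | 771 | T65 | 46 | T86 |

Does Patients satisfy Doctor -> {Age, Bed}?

Yes

Doctor=T25: row 1 → {Age,Bed} = (T82, 45) ✓
Doctor=T11: rows 2, 4 → {Age,Bed} = (T46, 46), (T46, 46) ✓
Doctor=T30: rows 3, 8 → {Age,Bed} = (T83, 43), (T83, 43) ✓
Doctor=T24: row 5 → {Age,Bed} = (T63, 43) ✓
Doctor=T69: rows 6, 7, 10 → {Age,Bed} = (T67, 43), (T67, 43), (T67, 43) ✓
Doctor=T91: row 9 → {Age,Bed} = (T33, 44) ✓
Doctor=T86: rows 11, 12 → {Age,Bed} = (T65, 46), (T65, 46) ✓
Every Doctor value is associated with a single {Age, Bed} value, so Doctor -> {Age, Bed} holds.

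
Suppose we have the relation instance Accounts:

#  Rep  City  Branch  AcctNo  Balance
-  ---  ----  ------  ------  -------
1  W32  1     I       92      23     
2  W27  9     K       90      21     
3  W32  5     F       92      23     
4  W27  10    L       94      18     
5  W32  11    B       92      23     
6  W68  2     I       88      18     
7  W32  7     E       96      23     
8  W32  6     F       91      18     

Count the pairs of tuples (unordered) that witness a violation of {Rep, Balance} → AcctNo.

3

(Rep=W32, Balance=23): violating pairs (1,7), (3,7), (5,7) — 3 pairs.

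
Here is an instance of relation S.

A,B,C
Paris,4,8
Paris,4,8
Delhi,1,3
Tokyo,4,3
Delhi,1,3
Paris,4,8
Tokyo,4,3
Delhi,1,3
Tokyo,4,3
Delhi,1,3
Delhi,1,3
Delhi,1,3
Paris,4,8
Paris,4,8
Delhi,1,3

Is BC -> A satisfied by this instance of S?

Yes

(B=4, C=8): 5 rows → A = Paris, Paris, Paris, Paris, Paris ✓
(B=1, C=3): 7 rows → A = Delhi, Delhi, Delhi, Delhi, Delhi, Delhi, Delhi ✓
(B=4, C=3): 3 rows → A = Tokyo, Tokyo, Tokyo ✓
Every BC value is associated with a single A value, so BC -> A holds.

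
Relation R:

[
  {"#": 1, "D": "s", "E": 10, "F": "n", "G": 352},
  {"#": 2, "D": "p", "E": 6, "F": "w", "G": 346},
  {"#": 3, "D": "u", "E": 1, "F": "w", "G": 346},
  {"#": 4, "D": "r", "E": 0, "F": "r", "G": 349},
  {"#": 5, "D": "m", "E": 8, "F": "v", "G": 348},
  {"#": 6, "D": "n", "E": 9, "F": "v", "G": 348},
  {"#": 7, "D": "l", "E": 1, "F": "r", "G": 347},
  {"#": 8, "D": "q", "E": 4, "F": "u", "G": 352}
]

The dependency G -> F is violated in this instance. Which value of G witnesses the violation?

352

G=352: rows 1, 8 → F takes values {n, u} — violation
G=346: rows 2, 3 → F = w, w ✓
G=349: row 4 → F = r ✓
G=348: rows 5, 6 → F = v, v ✓
G=347: row 7 → F = r ✓
The only G value with inconsistent F is G=352.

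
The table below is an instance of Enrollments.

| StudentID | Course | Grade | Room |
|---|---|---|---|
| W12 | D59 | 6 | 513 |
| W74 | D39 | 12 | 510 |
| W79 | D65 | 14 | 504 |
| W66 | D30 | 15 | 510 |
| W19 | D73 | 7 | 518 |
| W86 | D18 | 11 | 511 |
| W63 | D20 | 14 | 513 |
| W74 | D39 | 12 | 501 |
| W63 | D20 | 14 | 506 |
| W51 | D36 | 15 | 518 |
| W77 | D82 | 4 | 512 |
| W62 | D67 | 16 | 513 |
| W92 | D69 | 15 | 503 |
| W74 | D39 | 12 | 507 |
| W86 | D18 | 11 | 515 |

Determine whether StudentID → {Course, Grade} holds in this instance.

StudentID=W12: 1 row → {Course,Grade} = (D59, 6) ✓
StudentID=W74: 3 rows → {Course,Grade} = (D39, 12), (D39, 12), (D39, 12) ✓
StudentID=W79: 1 row → {Course,Grade} = (D65, 14) ✓
StudentID=W66: 1 row → {Course,Grade} = (D30, 15) ✓
StudentID=W19: 1 row → {Course,Grade} = (D73, 7) ✓
StudentID=W86: 2 rows → {Course,Grade} = (D18, 11), (D18, 11) ✓
StudentID=W63: 2 rows → {Course,Grade} = (D20, 14), (D20, 14) ✓
StudentID=W51: 1 row → {Course,Grade} = (D36, 15) ✓
StudentID=W77: 1 row → {Course,Grade} = (D82, 4) ✓
StudentID=W62: 1 row → {Course,Grade} = (D67, 16) ✓
StudentID=W92: 1 row → {Course,Grade} = (D69, 15) ✓
Every StudentID value is associated with a single {Course, Grade} value, so StudentID → {Course, Grade} holds.

Yes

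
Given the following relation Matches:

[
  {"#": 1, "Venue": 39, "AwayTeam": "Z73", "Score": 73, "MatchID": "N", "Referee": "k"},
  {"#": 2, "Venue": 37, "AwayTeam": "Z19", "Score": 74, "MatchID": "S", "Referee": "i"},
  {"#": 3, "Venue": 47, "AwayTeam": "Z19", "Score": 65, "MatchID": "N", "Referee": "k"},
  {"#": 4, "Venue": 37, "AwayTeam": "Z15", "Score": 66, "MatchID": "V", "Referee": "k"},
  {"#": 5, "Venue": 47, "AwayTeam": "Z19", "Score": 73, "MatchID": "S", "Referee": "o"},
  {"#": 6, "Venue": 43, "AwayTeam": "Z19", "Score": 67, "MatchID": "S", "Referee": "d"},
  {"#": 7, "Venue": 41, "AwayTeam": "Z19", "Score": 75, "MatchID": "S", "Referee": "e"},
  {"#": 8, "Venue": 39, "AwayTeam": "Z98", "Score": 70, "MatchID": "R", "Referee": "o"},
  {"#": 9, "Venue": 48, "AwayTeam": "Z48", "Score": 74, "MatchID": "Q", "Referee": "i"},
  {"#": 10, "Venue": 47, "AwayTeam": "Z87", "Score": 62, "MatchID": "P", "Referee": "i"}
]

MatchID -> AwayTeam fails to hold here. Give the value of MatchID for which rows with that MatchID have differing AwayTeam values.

MatchID=N: rows 1, 3 → AwayTeam takes values {Z73, Z19} — violation
MatchID=S: rows 2, 5, 6, 7 → AwayTeam = Z19, Z19, Z19, Z19 ✓
MatchID=V: row 4 → AwayTeam = Z15 ✓
MatchID=R: row 8 → AwayTeam = Z98 ✓
MatchID=Q: row 9 → AwayTeam = Z48 ✓
MatchID=P: row 10 → AwayTeam = Z87 ✓
The only MatchID value with inconsistent AwayTeam is MatchID=N.

N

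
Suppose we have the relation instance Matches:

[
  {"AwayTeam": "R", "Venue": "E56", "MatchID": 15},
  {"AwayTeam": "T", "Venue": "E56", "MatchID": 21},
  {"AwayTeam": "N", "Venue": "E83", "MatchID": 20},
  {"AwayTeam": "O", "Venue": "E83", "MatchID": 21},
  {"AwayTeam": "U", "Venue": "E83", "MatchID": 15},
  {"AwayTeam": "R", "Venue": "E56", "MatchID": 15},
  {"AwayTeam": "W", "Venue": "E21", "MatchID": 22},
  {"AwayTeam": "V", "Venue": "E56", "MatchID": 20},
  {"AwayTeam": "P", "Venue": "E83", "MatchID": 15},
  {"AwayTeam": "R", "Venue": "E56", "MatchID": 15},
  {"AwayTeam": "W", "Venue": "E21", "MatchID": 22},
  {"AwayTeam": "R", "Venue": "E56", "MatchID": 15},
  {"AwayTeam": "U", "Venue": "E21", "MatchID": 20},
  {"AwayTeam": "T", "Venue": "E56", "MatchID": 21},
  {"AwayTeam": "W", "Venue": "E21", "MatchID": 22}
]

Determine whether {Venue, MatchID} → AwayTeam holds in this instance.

(Venue=E56, MatchID=15): 4 rows → AwayTeam = R, R, R, R ✓
(Venue=E56, MatchID=21): 2 rows → AwayTeam = T, T ✓
(Venue=E83, MatchID=20): 1 row → AwayTeam = N ✓
(Venue=E83, MatchID=21): 1 row → AwayTeam = O ✓
(Venue=E83, MatchID=15): 2 rows → AwayTeam takes values {U, P} — violation
(Venue=E21, MatchID=22): 3 rows → AwayTeam = W, W, W ✓
(Venue=E56, MatchID=20): 1 row → AwayTeam = V ✓
(Venue=E21, MatchID=20): 1 row → AwayTeam = U ✓
Two rows agree on {Venue, MatchID} but differ on AwayTeam, so {Venue, MatchID} → AwayTeam does not hold.

No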